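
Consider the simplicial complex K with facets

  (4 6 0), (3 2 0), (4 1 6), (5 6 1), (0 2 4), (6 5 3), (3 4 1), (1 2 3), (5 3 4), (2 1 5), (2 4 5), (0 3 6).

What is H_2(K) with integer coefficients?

H_2 ≅ 0.

Order the vertices as 0 < 1 < 2 < 3 < 4 < 5 < 6. Listing each simplex with vertices in this order, K has dimension 2 with simplices:

  0-simplices (7): [0], [1], [2], [3], [4], [5], [6]
  1-simplices (18): [0,2], [0,3], [0,4], [0,6], [1,2], [1,3], [1,4], [1,5], [1,6], [2,3], [2,4], [2,5], [3,4], [3,5], [3,6], [4,5], [4,6], [5,6]
  2-simplices (12): [0,2,3], [0,2,4], [0,3,6], [0,4,6], [1,2,3], [1,2,5], [1,3,4], [1,4,6], [1,5,6], [2,4,5], [3,4,5], [3,5,6]

giving chain groups C_0 ≅ Z^7, C_1 ≅ Z^18, C_2 ≅ Z^12.

∂_1: C_1 → C_0 sends each edge [p,q] (with p < q) to q − p.
This gives a 7×18 integer matrix of rank 6; reducing to Smith normal form yields diagonal entries (1,1,1,1,1,1).

∂_2: C_2 → C_1 maps a triangle to the signed sum of its edges. For instance
  ∂[0,2,4] = [2,4] − [0,4] + [0,2],
  ∂[2,4,5] = [4,5] − [2,5] + [2,4].
This gives a 18×12 integer matrix of rank 12; reducing to Smith normal form yields diagonal entries (1,1,1,1,1,1,1,1,1,1,1,2).

Computing H_k = (kernel of ∂_k) / (image of ∂_{k+1}):

  H_2: rank ker ∂_2 − rank ∂_3 = (12 − 12) − 0 = 0, and there is no ∂_3, so H_2 = 0.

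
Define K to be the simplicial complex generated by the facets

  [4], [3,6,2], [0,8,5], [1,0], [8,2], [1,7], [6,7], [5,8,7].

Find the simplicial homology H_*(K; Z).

H_0 = Z^2,  H_1 = Z^2,  H_2 = 0.

Fix the vertex order 0 < 1 < 2 < 3 < 4 < 5 < 6 < 7 < 8 and write every simplex with vertices in increasing order. Then dim K = 2 and the simplices of K are:

  0-simplices (9): [0], [1], [2], [3], [4], [5], [6], [7], [8]
  1-simplices (12): [0,1], [0,5], [0,8], [1,7], [2,3], [2,6], [2,8], [3,6], [5,7], [5,8], [6,7], [7,8]
  2-simplices (3): [0,5,8], [2,3,6], [5,7,8]

Hence C_0 ≅ Z^9, C_1 ≅ Z^12, C_2 ≅ Z^3.

∂_1: C_1 → C_0 sends each edge [p,q] (with p < q) to q − p.
This gives a 9×12 integer matrix of rank 7; reducing to Smith normal form yields diagonal entries (1,1,1,1,1,1,1).

∂_2: C_2 → C_1 maps a triangle to the signed sum of its edges. For instance
  ∂[5,7,8] = [7,8] − [5,8] + [5,7],
  ∂[0,5,8] = [5,8] − [0,8] + [0,5].
As a 12×3 matrix over Z this has rank 3, with invariant factors (1,1,1).

Computing H_k = (kernel of ∂_k) / (image of ∂_{k+1}):

  H_0: rank C_0 − rank ∂_1 = 9 − 7 = 2, and the invariant factors of ∂_1 are all 1, so H_0 ≅ Z^2.
  H_1: rank ker ∂_1 − rank ∂_2 = (12 − 7) − 3 = 2, and the invariant factors of ∂_2 are all 1, so H_1 ≅ Z^2.
  H_2: rank ker ∂_2 − rank ∂_3 = (3 − 3) − 0 = 0, and there is no ∂_3, so H_2 ≅ 0.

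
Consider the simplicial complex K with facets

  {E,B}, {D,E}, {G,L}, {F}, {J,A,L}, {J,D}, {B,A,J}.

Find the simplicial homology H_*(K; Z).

H_0 ≅ Z^2,  H_1 ≅ Z,  H_2 = 0.

Fix the vertex order A < B < D < E < F < G < J < L and write every simplex with vertices in increasing order. Then dim K = 2 and the simplices of K are:

  0-simplices (8): A, B, D, E, F, G, J, L
  1-simplices (9): AB, AJ, AL, BE, BJ, DE, DJ, GL, JL
  2-simplices (2): ABJ, AJL

Hence C_0 ≅ Z^8, C_1 ≅ Z^9, C_2 ≅ Z^2.

∂_1: C_1 → C_0 is given by ∂[p,q] = [q] − [p]. For instance
  ∂BJ = J − B.
The 8×9 boundary matrix has rank 6 and Smith normal form diag(1,1,1,1,1,1).

Boundary ∂_2: C_2 → C_1 maps a triangle to the signed sum of its edges. For instance
  ∂AJL = JL − AL + AJ,
  ∂ABJ = BJ − AJ + AB.
The 9×2 boundary matrix has rank 2 and Smith normal form diag(1,1).

From H_k ≅ ker(∂_k) / im(∂_{k+1}) we obtain:

  H_0: rank C_0 − rank ∂_1 = 8 − 6 = 2, and the invariant factors of ∂_1 are all 1, so H_0 ≅ Z^2.
  H_1: rank ker ∂_1 − rank ∂_2 = (9 − 6) − 2 = 1, and the invariant factors of ∂_2 are all 1, so H_1 ≅ Z.
  H_2: rank ker ∂_2 − rank ∂_3 = (2 − 2) − 0 = 0, and there is no ∂_3, so H_2 ≅ 0.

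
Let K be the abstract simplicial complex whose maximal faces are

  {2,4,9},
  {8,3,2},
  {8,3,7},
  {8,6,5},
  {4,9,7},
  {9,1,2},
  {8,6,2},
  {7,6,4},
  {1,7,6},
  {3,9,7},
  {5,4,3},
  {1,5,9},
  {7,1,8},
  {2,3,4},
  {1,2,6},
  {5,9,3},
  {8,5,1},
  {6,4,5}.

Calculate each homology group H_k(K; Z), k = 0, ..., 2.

Order the vertices as 1 < 2 < 3 < 4 < 5 < 6 < 7 < 8 < 9. Listing each simplex with vertices in this order, K has dimension 2 with simplices:

  0-simplices (9): [1], [2], [3], [4], [5], [6], [7], [8], [9]
  1-simplices (27): (27 of them)
  2-simplices (18): [1,2,6], [1,2,9], [1,5,8], [1,5,9], [1,6,7], [1,7,8], [2,3,4], [2,3,8], [2,4,9], [2,6,8], [3,4,5], [3,5,9], [3,7,8], [3,7,9], [4,5,6], [4,6,7], [4,7,9], [5,6,8]

so the chain groups are C_0 ≅ Z^9, C_1 ≅ Z^27, C_2 ≅ Z^18.

∂_1: C_1 → C_0 sends each edge [p,q] (with p < q) to q − p. For instance
  ∂[4,6] = [6] − [4].
As a 9×27 matrix over Z this has rank 8, with invariant factors (1,1,1,1,1,1,1,1).

∂_2: C_2 → C_1 acts by ∂[p,q,r] = [q,r] − [p,r] + [p,q]. For instance
  ∂[1,7,8] = [7,8] − [1,8] + [1,7],
  ∂[2,4,9] = [4,9] − [2,9] + [2,4].
As a 27×18 matrix over Z this has rank 18, with invariant factors (1,1,1,1,1,1,1,1,1,1,1,1,1,1,1,1,1,2).

Reading off H_k = ker ∂_k / im ∂_{k+1}:

  H_0: rank C_0 − rank ∂_1 = 9 − 8 = 1, and the invariant factors of ∂_1 are all 1, so H_0 = Z.
  H_1: rank ker ∂_1 − rank ∂_2 = (27 − 8) − 18 = 1, and ∂_2 has invariant factor 2 > 1, so H_1 = Z ⊕ Z/2.
  H_2: rank ker ∂_2 − rank ∂_3 = (18 − 18) − 0 = 0, and there is no ∂_3, so H_2 = 0.

As a check, the Euler characteristic is 9 − 27 + 18 = 0, which agrees with 1 − 1 + 0 = 0.

H_0 ≅ Z,  H_1 ≅ Z ⊕ Z/2,  H_2 = 0.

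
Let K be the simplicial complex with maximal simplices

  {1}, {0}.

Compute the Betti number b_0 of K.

Fix the vertex order 0 < 1 and write every simplex with vertices in increasing order. Then dim K = 0 and the simplices of K are:

  0-simplices (2): [0], [1]

Hence C_0 ≅ Z^2.

From H_k ≅ ker(∂_k) / im(∂_{k+1}) we obtain:

  H_0: rank C_0 − rank ∂_1 = 2 − 0 = 2, and there is no ∂_1, so H_0 = Z^2.

Hence the Betti numbers are b_0 = 2.

b_0 = 2.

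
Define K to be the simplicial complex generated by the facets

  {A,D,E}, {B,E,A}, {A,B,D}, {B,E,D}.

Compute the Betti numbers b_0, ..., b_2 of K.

b_0 = 1, b_1 = 0, b_2 = 1.

We work with the vertex ordering A < B < D < E. The simplices of K, each written with vertices in increasing order, are:

  0-simplices (4): A, B, D, E
  1-simplices (6): AB, AD, AE, BD, BE, DE
  2-simplices (4): ABD, ABE, ADE, BDE

Hence C_0 ≅ Z^4, C_1 ≅ Z^6, C_2 ≅ Z^4.

The boundary map ∂_1: C_1 → C_0 is given by ∂[p,q] = [q] − [p]. For instance
  ∂AE = E − A.
The 4×6 boundary matrix has rank 3 and Smith normal form diag(1,1,1).

The boundary map ∂_2: C_2 → C_1 acts by ∂[p,q,r] = [q,r] − [p,r] + [p,q]. For instance
  ∂ADE = DE − AE + AD,
  ∂ABE = BE − AE + AB.
The resulting 6×4 matrix has rank 3, and its Smith normal form has invariant factors (1,1,1).

Reading off H_k = ker ∂_k / im ∂_{k+1}:

  H_0: rank C_0 − rank ∂_1 = 4 − 3 = 1, and the invariant factors of ∂_1 are all 1, so H_0 ≅ Z.
  H_1: rank ker ∂_1 − rank ∂_2 = (6 − 3) − 3 = 0, and the invariant factors of ∂_2 are all 1, so H_1 ≅ 0.
  H_2: rank ker ∂_2 − rank ∂_3 = (4 − 3) − 0 = 1, and there is no ∂_3, so H_2 ≅ Z.

(K is a triangulation of the 2-sphere S^2.)

Hence the Betti numbers are b_0 = 1, b_1 = 0, b_2 = 1.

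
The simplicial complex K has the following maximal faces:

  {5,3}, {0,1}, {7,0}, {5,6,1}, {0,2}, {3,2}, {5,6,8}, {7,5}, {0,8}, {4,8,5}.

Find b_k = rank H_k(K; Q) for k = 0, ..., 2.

b_0 = 1, b_1 = 3, b_2 = 0.

Fix the vertex order 0 < 1 < 2 < 3 < 4 < 5 < 6 < 7 < 8 and write every simplex with vertices in increasing order. Then dim K = 2 and the simplices of K are:

  0-simplices (9): [0], [1], [2], [3], [4], [5], [6], [7], [8]
  1-simplices (14): [0,1], [0,2], [0,7], [0,8], [1,5], [1,6], [2,3], [3,5], [4,5], [4,8], [5,6], [5,7], [5,8], [6,8]
  2-simplices (3): [1,5,6], [4,5,8], [5,6,8]

so the chain groups are C_0 ≅ Z^9, C_1 ≅ Z^14, C_2 ≅ Z^3.

The boundary map ∂_1: C_1 → C_0 sends each edge [p,q] (with p < q) to q − p.
As a 9×14 matrix over Z this has rank 8, with invariant factors (1,1,1,1,1,1,1,1).

Boundary ∂_2: C_2 → C_1 sends each 2-simplex [p,q,r] to [q,r] − [p,r] + [p,q]. For instance
  ∂[1,5,6] = [5,6] − [1,6] + [1,5],
  ∂[4,5,8] = [5,8] − [4,8] + [4,5].
The 14×3 boundary matrix has rank 3 and Smith normal form diag(1,1,1).

Reading off H_k = ker ∂_k / im ∂_{k+1}:

  H_0: rank C_0 − rank ∂_1 = 9 − 8 = 1, and the invariant factors of ∂_1 are all 1, so H_0 = Z.
  H_1: rank ker ∂_1 − rank ∂_2 = (14 − 8) − 3 = 3, and the invariant factors of ∂_2 are all 1, so H_1 = Z^3.
  H_2: rank ker ∂_2 − rank ∂_3 = (3 − 3) − 0 = 0, and there is no ∂_3, so H_2 = 0.

As a check, the Euler characteristic is 9 − 14 + 3 = -2, which agrees with 1 − 3 + 0 = -2.

Hence the Betti numbers are b_0 = 1, b_1 = 3, b_2 = 0.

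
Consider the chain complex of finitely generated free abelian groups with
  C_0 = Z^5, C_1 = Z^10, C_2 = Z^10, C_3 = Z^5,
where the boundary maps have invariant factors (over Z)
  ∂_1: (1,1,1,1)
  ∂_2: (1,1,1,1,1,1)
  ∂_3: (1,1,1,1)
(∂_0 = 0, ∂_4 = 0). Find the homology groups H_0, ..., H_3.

H_0: b_0 = 5 − 0 − 4 = 1; torsion from ∂_1 factors > 1: none. So H_0 ≅ Z.
H_1: b_1 = 10 − 4 − 6 = 0; torsion from ∂_2 factors > 1: none. So H_1 ≅ 0.
H_2: b_2 = 10 − 6 − 4 = 0; torsion from ∂_3 factors > 1: none. So H_2 ≅ 0.
H_3: b_3 = 5 − 4 − 0 = 1; torsion from ∂_4 factors > 1: none. So H_3 ≅ Z.

H_0 ≅ Z,  H_1 = 0,  H_2 = 0,  H_3 ≅ Z.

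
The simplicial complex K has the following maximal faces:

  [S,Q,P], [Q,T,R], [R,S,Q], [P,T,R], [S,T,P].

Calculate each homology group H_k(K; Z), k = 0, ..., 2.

H_0 ≅ Z,  H_1 ≅ Z,  H_2 = 0.

Order the vertices as P < Q < R < S < T. Listing each simplex with vertices in this order, K has dimension 2 with simplices:

  0-simplices (5): P, Q, R, S, T
  1-simplices (10): PQ, PR, PS, PT, QR, QS, QT, RS, RT, ST
  2-simplices (5): PQS, PRT, PST, QRS, QRT

so the chain groups are C_0 ≅ Z^5, C_1 ≅ Z^10, C_2 ≅ Z^5.

Boundary ∂_1: C_1 → C_0 is given by ∂[p,q] = [q] − [p]. For instance
  ∂QR = R − Q.
As a 5×10 matrix over Z this has rank 4, with invariant factors (1,1,1,1).

∂_2: C_2 → C_1 maps a triangle to the signed sum of its edges. For instance
  ∂PQS = QS − PS + PQ,
  ∂PST = ST − PT + PS.
The resulting 10×5 matrix has rank 5, and its Smith normal form has invariant factors (1,1,1,1,1).

Now H_k = ker ∂_k / im ∂_{k+1}, so:

  H_0: rank C_0 − rank ∂_1 = 5 − 4 = 1, and the invariant factors of ∂_1 are all 1, so H_0 ≅ Z.
  H_1: rank ker ∂_1 − rank ∂_2 = (10 − 4) − 5 = 1, and the invariant factors of ∂_2 are all 1, so H_1 ≅ Z.
  H_2: rank ker ∂_2 − rank ∂_3 = (5 − 5) − 0 = 0, and there is no ∂_3, so H_2 ≅ 0.

As a check, the Euler characteristic is 5 − 10 + 5 = 0, which agrees with 1 − 1 + 0 = 0.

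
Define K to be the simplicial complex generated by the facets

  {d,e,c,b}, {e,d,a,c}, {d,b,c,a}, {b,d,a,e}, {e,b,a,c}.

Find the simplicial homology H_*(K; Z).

H_0 ≅ Z,  H_1 = 0,  H_2 = 0,  H_3 ≅ Z.

K has 5 vertices, 10 edges, 10 triangles, 5 3-simplices.
rank ∂_0 = 0, rank ∂_1 = 4 ⇒ b_0 = 5 − 0 − 4 = 1; all invariant factors of ∂_1 are 1 so no torsion. So H_0 = Z.
rank ∂_1 = 4, rank ∂_2 = 6 ⇒ b_1 = 10 − 4 − 6 = 0; all invariant factors of ∂_2 are 1 so no torsion. So H_1 = 0.
rank ∂_2 = 6, rank ∂_3 = 4 ⇒ b_2 = 10 − 6 − 4 = 0; all invariant factors of ∂_3 are 1 so no torsion. So H_2 = 0.
rank ∂_3 = 4, rank ∂_4 = 0 ⇒ b_3 = 5 − 4 − 0 = 1. So H_3 = Z.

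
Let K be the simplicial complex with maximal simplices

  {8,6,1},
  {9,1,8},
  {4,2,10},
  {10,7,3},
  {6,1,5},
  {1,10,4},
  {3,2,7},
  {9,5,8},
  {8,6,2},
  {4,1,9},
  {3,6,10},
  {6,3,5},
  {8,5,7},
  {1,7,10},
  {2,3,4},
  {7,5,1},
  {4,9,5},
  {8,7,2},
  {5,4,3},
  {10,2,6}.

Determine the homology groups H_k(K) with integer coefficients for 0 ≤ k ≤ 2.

H_0 ≅ Z,  H_1 ≅ Z ⊕ Z/2Z,  H_2 = 0.

Order the vertices as 1 < 2 < 3 < 4 < 5 < 6 < 7 < 8 < 9 < 10. Listing each simplex with vertices in this order, K has dimension 2 with simplices:

  0-simplices (10): [1], [2], [3], [4], [5], [6], [7], [8], [9], [10]
  1-simplices (30): (30 of them)
  2-simplices (20): (20 of them)

Hence C_0 ≅ Z^10, C_1 ≅ Z^30, C_2 ≅ Z^20.

Boundary ∂_1: C_1 → C_0 maps an edge to its endpoints' difference, ∂[p,q] = q − p. For instance
  ∂[1,6] = [6] − [1].
This gives a 10×30 integer matrix of rank 9; reducing to Smith normal form yields diagonal entries (1,1,1,1,1,1,1,1,1).

The boundary map ∂_2: C_2 → C_1 sends each 2-simplex [p,q,r] to [q,r] − [p,r] + [p,q]. For instance
  ∂[3,4,5] = [4,5] − [3,5] + [3,4],
  ∂[2,6,8] = [6,8] − [2,8] + [2,6].
As a 30×20 matrix over Z this has rank 20, with invariant factors (1,1,1,1,1,1,1,1,1,1,1,1,1,1,1,1,1,1,1,2).

Now H_k = ker ∂_k / im ∂_{k+1}, so:

  H_0: rank C_0 − rank ∂_1 = 10 − 9 = 1, and the invariant factors of ∂_1 are all 1, so H_0 ≅ Z.
  H_1: rank ker ∂_1 − rank ∂_2 = (30 − 9) − 20 = 1, and ∂_2 has invariant factor 2 > 1, so H_1 ≅ Z ⊕ Z/2Z.
  H_2: rank ker ∂_2 − rank ∂_3 = (20 − 20) − 0 = 0, and there is no ∂_3, so H_2 ≅ 0.

As a check, the Euler characteristic is 10 − 30 + 20 = 0, which agrees with 1 − 1 + 0 = 0.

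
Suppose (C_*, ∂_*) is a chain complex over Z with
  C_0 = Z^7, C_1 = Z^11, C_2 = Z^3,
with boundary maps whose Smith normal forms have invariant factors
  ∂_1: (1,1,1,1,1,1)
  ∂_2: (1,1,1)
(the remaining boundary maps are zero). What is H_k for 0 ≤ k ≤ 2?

H_0 = Z,  H_1 = Z^2,  H_2 = 0.

H_0: b_0 = 7 − 0 − 6 = 1; torsion from ∂_1 factors > 1: none. So H_0 = Z.
H_1: b_1 = 11 − 6 − 3 = 2; torsion from ∂_2 factors > 1: none. So H_1 = Z^2.
H_2: b_2 = 3 − 3 − 0 = 0; torsion from ∂_3 factors > 1: none. So H_2 = 0.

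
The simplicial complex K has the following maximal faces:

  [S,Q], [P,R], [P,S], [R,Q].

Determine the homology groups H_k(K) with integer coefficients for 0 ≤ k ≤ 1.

H_0 ≅ Z,  H_1 ≅ Z.

Fix the vertex order P < Q < R < S and write every simplex with vertices in increasing order. Then dim K = 1 and the simplices of K are:

  0-simplices (4): P, Q, R, S
  1-simplices (4): PR, PS, QR, QS

Hence C_0 ≅ Z^4, C_1 ≅ Z^4.

The boundary map ∂_1: C_1 → C_0 maps an edge to its endpoints' difference, ∂[p,q] = q − p.
As a 4×4 matrix over Z this has rank 3, with invariant factors (1,1,1).

Computing H_k = (kernel of ∂_k) / (image of ∂_{k+1}):

  H_0: rank C_0 − rank ∂_1 = 4 − 3 = 1, and the invariant factors of ∂_1 are all 1, so H_0 ≅ Z.
  H_1: rank ker ∂_1 − rank ∂_2 = (4 − 3) − 0 = 1, and there is no ∂_2, so H_1 ≅ Z.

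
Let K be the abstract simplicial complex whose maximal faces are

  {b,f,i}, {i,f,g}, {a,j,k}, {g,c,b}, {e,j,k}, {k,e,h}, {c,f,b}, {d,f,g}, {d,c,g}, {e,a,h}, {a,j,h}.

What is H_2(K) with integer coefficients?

H_2 = 0.

Fix the vertex order a < b < c < d < e < f < g < h < i < j < k and write every simplex with vertices in increasing order. Then dim K = 2 and the simplices of K are:

  0-simplices (11): a, b, c, d, e, f, g, h, i, j, k
  1-simplices (22): ae, ah, aj, ak, bc, bf, bg, bi, cd, cf, cg, df, dg, eh, ej, ek, fg, fi, gi, hj, hk, jk
  2-simplices (11): aeh, ahj, ajk, bcf, bcg, bfi, cdg, dfg, ehk, ejk, fgi

giving chain groups C_0 ≅ Z^11, C_1 ≅ Z^22, C_2 ≅ Z^11.

The boundary map ∂_1: C_1 → C_0 is given by ∂[p,q] = [q] − [p].
This gives a 11×22 integer matrix of rank 9; reducing to Smith normal form yields diagonal entries (1,1,1,1,1,1,1,1,1).

∂_2: C_2 → C_1 acts by ∂[p,q,r] = [q,r] − [p,r] + [p,q]. For instance
  ∂bcf = cf − bf + bc,
  ∂cdg = dg − cg + cd.
As a 22×11 matrix over Z this has rank 11, with invariant factors (1,1,1,1,1,1,1,1,1,1,1).

Now H_k = ker ∂_k / im ∂_{k+1}, so:

  H_2: rank ker ∂_2 − rank ∂_3 = (11 − 11) − 0 = 0, and there is no ∂_3, so H_2 ≅ 0.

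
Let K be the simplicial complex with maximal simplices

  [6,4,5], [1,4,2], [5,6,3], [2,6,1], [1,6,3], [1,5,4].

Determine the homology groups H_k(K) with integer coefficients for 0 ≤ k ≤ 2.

Order the vertices as 1 < 2 < 3 < 4 < 5 < 6. Listing each simplex with vertices in this order, K has dimension 2 with simplices:

  0-simplices (6): [1], [2], [3], [4], [5], [6]
  1-simplices (12): [1,2], [1,3], [1,4], [1,5], [1,6], [2,4], [2,6], [3,5], [3,6], [4,5], [4,6], [5,6]
  2-simplices (6): [1,2,4], [1,2,6], [1,3,6], [1,4,5], [3,5,6], [4,5,6]

so the chain groups are C_0 ≅ Z^6, C_1 ≅ Z^12, C_2 ≅ Z^6.

∂_1: C_1 → C_0 sends each edge [p,q] (with p < q) to q − p. For instance
  ∂[1,4] = [4] − [1].
As a 6×12 matrix over Z this has rank 5, with invariant factors (1,1,1,1,1).

The boundary map ∂_2: C_2 → C_1 acts by ∂[p,q,r] = [q,r] − [p,r] + [p,q]. For instance
  ∂[3,5,6] = [5,6] − [3,6] + [3,5],
  ∂[1,2,6] = [2,6] − [1,6] + [1,2].
The resulting 12×6 matrix has rank 6, and its Smith normal form has invariant factors (1,1,1,1,1,1).

Now H_k = ker ∂_k / im ∂_{k+1}, so:

  H_0: rank C_0 − rank ∂_1 = 6 − 5 = 1, and the invariant factors of ∂_1 are all 1, so H_0 = Z.
  H_1: rank ker ∂_1 − rank ∂_2 = (12 − 5) − 6 = 1, and the invariant factors of ∂_2 are all 1, so H_1 = Z.
  H_2: rank ker ∂_2 − rank ∂_3 = (6 − 6) − 0 = 0, and there is no ∂_3, so H_2 = 0.

As a check, the Euler characteristic is 6 − 12 + 6 = 0, which agrees with 1 − 1 + 0 = 0.
(K is a triangulation of the cylinder S^1 x I.)

H_0 = Z,  H_1 = Z,  H_2 = 0.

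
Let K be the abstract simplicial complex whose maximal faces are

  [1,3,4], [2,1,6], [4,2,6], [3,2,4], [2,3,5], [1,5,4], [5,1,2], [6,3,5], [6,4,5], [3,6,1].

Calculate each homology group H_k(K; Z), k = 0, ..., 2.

H_0 ≅ Z,  H_1 ≅ Z/2,  H_2 = 0.

Take the total order 1 < 2 < 3 < 4 < 5 < 6 on the vertex set. Then K (dimension 2) consists of the simplices:

  0-simplices (6): [1], [2], [3], [4], [5], [6]
  1-simplices (15): [1,2], [1,3], [1,4], [1,5], [1,6], [2,3], [2,4], [2,5], [2,6], [3,4], [3,5], [3,6], [4,5], [4,6], [5,6]
  2-simplices (10): [1,2,5], [1,2,6], [1,3,4], [1,3,6], [1,4,5], [2,3,4], [2,3,5], [2,4,6], [3,5,6], [4,5,6]

so the chain groups are C_0 ≅ Z^6, C_1 ≅ Z^15, C_2 ≅ Z^10.

Boundary ∂_1: C_1 → C_0 is given by ∂[p,q] = [q] − [p]. For instance
  ∂[3,4] = [4] − [3].
As a 6×15 matrix over Z this has rank 5, with invariant factors (1,1,1,1,1).

∂_2: C_2 → C_1 sends each 2-simplex [p,q,r] to [q,r] − [p,r] + [p,q]. For instance
  ∂[2,4,6] = [4,6] − [2,6] + [2,4],
  ∂[1,3,6] = [3,6] − [1,6] + [1,3].
As a 15×10 matrix over Z this has rank 10, with invariant factors (1,1,1,1,1,1,1,1,1,2).

Reading off H_k = ker ∂_k / im ∂_{k+1}:

  H_0: rank C_0 − rank ∂_1 = 6 − 5 = 1, and the invariant factors of ∂_1 are all 1, so H_0 = Z.
  H_1: rank ker ∂_1 − rank ∂_2 = (15 − 5) − 10 = 0, and ∂_2 has invariant factor 2 > 1, so H_1 = Z/2.
  H_2: rank ker ∂_2 − rank ∂_3 = (10 − 10) − 0 = 0, and there is no ∂_3, so H_2 = 0.

(K is a triangulation of the real projective plane RP^2.)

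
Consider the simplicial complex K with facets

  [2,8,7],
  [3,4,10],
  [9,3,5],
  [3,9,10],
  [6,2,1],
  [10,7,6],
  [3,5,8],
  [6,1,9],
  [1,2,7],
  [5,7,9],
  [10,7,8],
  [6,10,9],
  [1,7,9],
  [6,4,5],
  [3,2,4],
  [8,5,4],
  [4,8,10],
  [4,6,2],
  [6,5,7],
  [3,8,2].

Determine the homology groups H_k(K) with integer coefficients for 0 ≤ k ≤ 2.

Order the vertices as 1 < 2 < 3 < 4 < 5 < 6 < 7 < 8 < 9 < 10. Listing each simplex with vertices in this order, K has dimension 2 with simplices:

  0-simplices (10): [1], [2], [3], [4], [5], [6], [7], [8], [9], [10]
  1-simplices (30): (30 of them)
  2-simplices (20): (20 of them)

giving chain groups C_0 ≅ Z^10, C_1 ≅ Z^30, C_2 ≅ Z^20.

Boundary ∂_1: C_1 → C_0 sends each edge [p,q] (with p < q) to q − p.
The resulting 10×30 matrix has rank 9, and its Smith normal form has invariant factors (1,1,1,1,1,1,1,1,1).

Boundary ∂_2: C_2 → C_1 maps a triangle to the signed sum of its edges. For instance
  ∂[2,3,4] = [3,4] − [2,4] + [2,3],
  ∂[3,9,10] = [9,10] − [3,10] + [3,9].
As a 30×20 matrix over Z this has rank 20, with invariant factors (1,1,1,1,1,1,1,1,1,1,1,1,1,1,1,1,1,1,1,2).

Reading off H_k = ker ∂_k / im ∂_{k+1}:

  H_0: rank C_0 − rank ∂_1 = 10 − 9 = 1, and the invariant factors of ∂_1 are all 1, so H_0 ≅ Z.
  H_1: rank ker ∂_1 − rank ∂_2 = (30 − 9) − 20 = 1, and ∂_2 has invariant factor 2 > 1, so H_1 ≅ Z × Z/2.
  H_2: rank ker ∂_2 − rank ∂_3 = (20 − 20) − 0 = 0, and there is no ∂_3, so H_2 ≅ 0.

As a check, the Euler characteristic is 10 − 30 + 20 = 0, which agrees with 1 − 1 + 0 = 0.

H_0 = Z,  H_1 = Z × Z/2,  H_2 = 0.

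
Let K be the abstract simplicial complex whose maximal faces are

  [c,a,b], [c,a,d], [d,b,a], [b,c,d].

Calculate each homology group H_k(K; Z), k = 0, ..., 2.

H_0 ≅ Z,  H_1 = 0,  H_2 ≅ Z.

Take the total order a < b < c < d on the vertex set. Then K (dimension 2) consists of the simplices:

  0-simplices (4): a, b, c, d
  1-simplices (6): ab, ac, ad, bc, bd, cd
  2-simplices (4): abc, abd, acd, bcd

giving chain groups C_0 ≅ Z^4, C_1 ≅ Z^6, C_2 ≅ Z^4.

The boundary map ∂_1: C_1 → C_0 sends each edge [p,q] (with p < q) to q − p.
As a 4×6 matrix over Z this has rank 3, with invariant factors (1,1,1).

The boundary map ∂_2: C_2 → C_1 acts by ∂[p,q,r] = [q,r] − [p,r] + [p,q]. For instance
  ∂acd = cd − ad + ac,
  ∂bcd = cd − bd + bc.
The resulting 6×4 matrix has rank 3, and its Smith normal form has invariant factors (1,1,1).

From H_k ≅ ker(∂_k) / im(∂_{k+1}) we obtain:

  H_0: rank C_0 − rank ∂_1 = 4 − 3 = 1, and the invariant factors of ∂_1 are all 1, so H_0 ≅ Z.
  H_1: rank ker ∂_1 − rank ∂_2 = (6 − 3) − 3 = 0, and the invariant factors of ∂_2 are all 1, so H_1 ≅ 0.
  H_2: rank ker ∂_2 − rank ∂_3 = (4 − 3) − 0 = 1, and there is no ∂_3, so H_2 ≅ Z.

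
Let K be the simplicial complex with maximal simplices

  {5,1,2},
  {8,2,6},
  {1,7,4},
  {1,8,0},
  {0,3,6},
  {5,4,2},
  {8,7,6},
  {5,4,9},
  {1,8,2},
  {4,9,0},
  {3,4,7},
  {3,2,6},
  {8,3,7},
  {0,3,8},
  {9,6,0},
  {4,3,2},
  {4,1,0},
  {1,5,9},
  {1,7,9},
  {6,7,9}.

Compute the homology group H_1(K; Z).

Take the total order 0 < 1 < 2 < 3 < 4 < 5 < 6 < 7 < 8 < 9 on the vertex set. Then K (dimension 2) consists of the simplices:

  0-simplices (10): [0], [1], [2], [3], [4], [5], [6], [7], [8], [9]
  1-simplices (30): (30 of them)
  2-simplices (20): (20 of them)

Hence C_0 ≅ Z^10, C_1 ≅ Z^30, C_2 ≅ Z^20.

∂_1: C_1 → C_0 is given by ∂[p,q] = [q] − [p]. For instance
  ∂[3,6] = [6] − [3].
This gives a 10×30 integer matrix of rank 9; reducing to Smith normal form yields diagonal entries (1,1,1,1,1,1,1,1,1).

∂_2: C_2 → C_1 maps a triangle to the signed sum of its edges. For instance
  ∂[0,3,6] = [3,6] − [0,6] + [0,3],
  ∂[6,7,8] = [7,8] − [6,8] + [6,7].
The resulting 30×20 matrix has rank 20, and its Smith normal form has invariant factors (1,1,1,1,1,1,1,1,1,1,1,1,1,1,1,1,1,1,1,2).

Reading off H_k = ker ∂_k / im ∂_{k+1}:

  H_1: rank ker ∂_1 − rank ∂_2 = (30 − 9) − 20 = 1, and ∂_2 has invariant factor 2 > 1, so H_1 ≅ Z ⊕ Z_2.

(K is a triangulation of the Klein bottle.)

H_1 ≅ Z ⊕ Z_2.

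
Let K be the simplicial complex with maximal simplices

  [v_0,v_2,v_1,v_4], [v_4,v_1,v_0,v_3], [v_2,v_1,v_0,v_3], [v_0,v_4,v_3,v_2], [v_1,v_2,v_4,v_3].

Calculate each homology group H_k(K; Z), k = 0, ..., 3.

We work with the vertex ordering v_0 < v_1 < v_2 < v_3 < v_4. The simplices of K, each written with vertices in increasing order, are:

  0-simplices (5): [v_0], [v_1], [v_2], [v_3], [v_4]
  1-simplices (10): [v_0,v_1], [v_0,v_2], [v_0,v_3], [v_0,v_4], [v_1,v_2], [v_1,v_3], [v_1,v_4], [v_2,v_3], [v_2,v_4], [v_3,v_4]
  2-simplices (10): [v_0,v_1,v_2], [v_0,v_1,v_3], [v_0,v_1,v_4], [v_0,v_2,v_3], [v_0,v_2,v_4], [v_0,v_3,v_4], [v_1,v_2,v_3], [v_1,v_2,v_4], [v_1,v_3,v_4], [v_2,v_3,v_4]
  3-simplices (5): [v_0,v_1,v_2,v_3], [v_0,v_1,v_2,v_4], [v_0,v_1,v_3,v_4], [v_0,v_2,v_3,v_4], [v_1,v_2,v_3,v_4]

so the chain groups are C_0 ≅ Z^5, C_1 ≅ Z^10, C_2 ≅ Z^10, C_3 ≅ Z^5.

The boundary map ∂_1: C_1 → C_0 is given by ∂[p,q] = [q] − [p].
The 5×10 boundary matrix has rank 4 and Smith normal form diag(1,1,1,1).

The boundary map ∂_2: C_2 → C_1 acts by ∂[p,q,r] = [q,r] − [p,r] + [p,q]. For instance
  ∂[v_2,v_3,v_4] = [v_3,v_4] − [v_2,v_4] + [v_2,v_3],
  ∂[v_0,v_1,v_4] = [v_1,v_4] − [v_0,v_4] + [v_0,v_1].
The 10×10 boundary matrix has rank 6 and Smith normal form diag(1,1,1,1,1,1).

The boundary map ∂_3: C_3 → C_2 sends each 3-simplex σ to the alternating sum Σ_i (−1)^i (σ with its i-th vertex removed). For instance
  ∂[v_1,v_2,v_3,v_4] = [v_2,v_3,v_4] − [v_1,v_3,v_4] + [v_1,v_2,v_4] − [v_1,v_2,v_3],
  ∂[v_0,v_1,v_2,v_4] = [v_1,v_2,v_4] − [v_0,v_2,v_4] + [v_0,v_1,v_4] − [v_0,v_1,v_2].
As a 10×5 matrix over Z this has rank 4, with invariant factors (1,1,1,1).

Computing H_k = (kernel of ∂_k) / (image of ∂_{k+1}):

  H_0: rank C_0 − rank ∂_1 = 5 − 4 = 1, and the invariant factors of ∂_1 are all 1, so H_0 = Z.
  H_1: rank ker ∂_1 − rank ∂_2 = (10 − 4) − 6 = 0, and the invariant factors of ∂_2 are all 1, so H_1 = 0.
  H_2: rank ker ∂_2 − rank ∂_3 = (10 − 6) − 4 = 0, and the invariant factors of ∂_3 are all 1, so H_2 = 0.
  H_3: rank ker ∂_3 − rank ∂_4 = (5 − 4) − 0 = 1, and there is no ∂_4, so H_3 = Z.

(K is a triangulation of the 3-sphere S^3.)

H_0 ≅ Z,  H_1 = 0,  H_2 = 0,  H_3 ≅ Z.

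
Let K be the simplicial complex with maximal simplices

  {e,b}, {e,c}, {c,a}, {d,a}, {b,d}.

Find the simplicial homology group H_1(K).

Order the vertices as a < b < c < d < e. Listing each simplex with vertices in this order, K has dimension 1 with simplices:

  0-simplices (5): a, b, c, d, e
  1-simplices (5): ac, ad, bd, be, ce

giving chain groups C_0 ≅ Z^5, C_1 ≅ Z^5.

∂_1: C_1 → C_0 maps an edge to its endpoints' difference, ∂[p,q] = q − p. For instance
  ∂ad = d − a.
As a 5×5 matrix over Z this has rank 4, with invariant factors (1,1,1,1).

Computing H_k = (kernel of ∂_k) / (image of ∂_{k+1}):

  H_1: rank ker ∂_1 − rank ∂_2 = (5 − 4) − 0 = 1, and there is no ∂_2, so H_1 = Z.

H_1 ≅ Z.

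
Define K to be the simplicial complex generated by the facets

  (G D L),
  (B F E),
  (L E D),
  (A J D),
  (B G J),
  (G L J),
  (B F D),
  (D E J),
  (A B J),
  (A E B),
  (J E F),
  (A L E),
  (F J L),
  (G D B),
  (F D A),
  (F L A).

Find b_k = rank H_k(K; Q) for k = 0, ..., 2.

K has 8 vertices, 24 edges, 16 triangles.
rank ∂_0 = 0, rank ∂_1 = 7 ⇒ b_0 = 8 − 0 − 7 = 1; all invariant factors of ∂_1 are 1 so no torsion. So H_0 ≅ Z.
rank ∂_1 = 7, rank ∂_2 = 15 ⇒ b_1 = 24 − 7 − 15 = 2; all invariant factors of ∂_2 are 1 so no torsion. So H_1 ≅ Z^2.
rank ∂_2 = 15, rank ∂_3 = 0 ⇒ b_2 = 16 − 15 − 0 = 1. So H_2 ≅ Z.

b_0 = 1, b_1 = 2, b_2 = 1.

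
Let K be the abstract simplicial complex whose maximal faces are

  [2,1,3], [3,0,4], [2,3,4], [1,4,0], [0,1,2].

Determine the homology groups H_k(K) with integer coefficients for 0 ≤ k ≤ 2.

Take the total order 0 < 1 < 2 < 3 < 4 on the vertex set. Then K (dimension 2) consists of the simplices:

  0-simplices (5): [0], [1], [2], [3], [4]
  1-simplices (10): [0,1], [0,2], [0,3], [0,4], [1,2], [1,3], [1,4], [2,3], [2,4], [3,4]
  2-simplices (5): [0,1,2], [0,1,4], [0,3,4], [1,2,3], [2,3,4]

giving chain groups C_0 ≅ Z^5, C_1 ≅ Z^10, C_2 ≅ Z^5.

Boundary ∂_1: C_1 → C_0 sends each edge [p,q] (with p < q) to q − p. For instance
  ∂[2,4] = [4] − [2].
The 5×10 boundary matrix has rank 4 and Smith normal form diag(1,1,1,1).

Boundary ∂_2: C_2 → C_1 sends each 2-simplex [p,q,r] to [q,r] − [p,r] + [p,q]. For instance
  ∂[2,3,4] = [3,4] − [2,4] + [2,3],
  ∂[0,3,4] = [3,4] − [0,4] + [0,3].
This gives a 10×5 integer matrix of rank 5; reducing to Smith normal form yields diagonal entries (1,1,1,1,1).

Now H_k = ker ∂_k / im ∂_{k+1}, so:

  H_0: rank C_0 − rank ∂_1 = 5 − 4 = 1, and the invariant factors of ∂_1 are all 1, so H_0 ≅ Z.
  H_1: rank ker ∂_1 − rank ∂_2 = (10 − 4) − 5 = 1, and the invariant factors of ∂_2 are all 1, so H_1 ≅ Z.
  H_2: rank ker ∂_2 − rank ∂_3 = (5 − 5) − 0 = 0, and there is no ∂_3, so H_2 ≅ 0.

H_0 = Z,  H_1 = Z,  H_2 = 0.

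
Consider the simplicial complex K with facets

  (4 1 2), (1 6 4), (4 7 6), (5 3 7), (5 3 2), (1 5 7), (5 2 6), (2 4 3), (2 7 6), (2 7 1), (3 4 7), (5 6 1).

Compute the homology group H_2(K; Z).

We work with the vertex ordering 1 < 2 < 3 < 4 < 5 < 6 < 7. The simplices of K, each written with vertices in increasing order, are:

  0-simplices (7): [1], [2], [3], [4], [5], [6], [7]
  1-simplices (18): [1,2], [1,4], [1,5], [1,6], [1,7], [2,3], [2,4], [2,5], [2,6], [2,7], [3,4], [3,5], [3,7], [4,6], [4,7], [5,6], [5,7], [6,7]
  2-simplices (12): [1,2,4], [1,2,7], [1,4,6], [1,5,6], [1,5,7], [2,3,4], [2,3,5], [2,5,6], [2,6,7], [3,4,7], [3,5,7], [4,6,7]

giving chain groups C_0 ≅ Z^7, C_1 ≅ Z^18, C_2 ≅ Z^12.

∂_1: C_1 → C_0 sends each edge [p,q] (with p < q) to q − p.
The resulting 7×18 matrix has rank 6, and its Smith normal form has invariant factors (1,1,1,1,1,1).

The boundary map ∂_2: C_2 → C_1 sends each 2-simplex [p,q,r] to [q,r] − [p,r] + [p,q]. For instance
  ∂[1,2,4] = [2,4] − [1,4] + [1,2],
  ∂[3,5,7] = [5,7] − [3,7] + [3,5].
The 18×12 boundary matrix has rank 12 and Smith normal form diag(1,1,1,1,1,1,1,1,1,1,1,2).

From H_k ≅ ker(∂_k) / im(∂_{k+1}) we obtain:

  H_2: rank ker ∂_2 − rank ∂_3 = (12 − 12) − 0 = 0, and there is no ∂_3, so H_2 ≅ 0.

H_2 ≅ 0.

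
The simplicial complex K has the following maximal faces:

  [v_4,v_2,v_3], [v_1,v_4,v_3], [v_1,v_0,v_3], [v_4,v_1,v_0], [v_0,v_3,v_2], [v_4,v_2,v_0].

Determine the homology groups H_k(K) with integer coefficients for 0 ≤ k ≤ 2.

Order the vertices as v_0 < v_1 < v_2 < v_3 < v_4. Listing each simplex with vertices in this order, K has dimension 2 with simplices:

  0-simplices (5): [v_0], [v_1], [v_2], [v_3], [v_4]
  1-simplices (9): [v_0,v_1], [v_0,v_2], [v_0,v_3], [v_0,v_4], [v_1,v_3], [v_1,v_4], [v_2,v_3], [v_2,v_4], [v_3,v_4]
  2-simplices (6): [v_0,v_1,v_3], [v_0,v_1,v_4], [v_0,v_2,v_3], [v_0,v_2,v_4], [v_1,v_3,v_4], [v_2,v_3,v_4]

so the chain groups are C_0 ≅ Z^5, C_1 ≅ Z^9, C_2 ≅ Z^6.

The boundary map ∂_1: C_1 → C_0 maps an edge to its endpoints' difference, ∂[p,q] = q − p.
This gives a 5×9 integer matrix of rank 4; reducing to Smith normal form yields diagonal entries (1,1,1,1).

Boundary ∂_2: C_2 → C_1 sends each 2-simplex [p,q,r] to [q,r] − [p,r] + [p,q]. For instance
  ∂[v_0,v_1,v_4] = [v_1,v_4] − [v_0,v_4] + [v_0,v_1],
  ∂[v_0,v_2,v_4] = [v_2,v_4] − [v_0,v_4] + [v_0,v_2].
The resulting 9×6 matrix has rank 5, and its Smith normal form has invariant factors (1,1,1,1,1).

Computing H_k = (kernel of ∂_k) / (image of ∂_{k+1}):

  H_0: rank C_0 − rank ∂_1 = 5 − 4 = 1, and the invariant factors of ∂_1 are all 1, so H_0 ≅ Z.
  H_1: rank ker ∂_1 − rank ∂_2 = (9 − 4) − 5 = 0, and the invariant factors of ∂_2 are all 1, so H_1 ≅ 0.
  H_2: rank ker ∂_2 − rank ∂_3 = (6 − 5) − 0 = 1, and there is no ∂_3, so H_2 ≅ Z.

H_0 ≅ Z,  H_1 = 0,  H_2 ≅ Z.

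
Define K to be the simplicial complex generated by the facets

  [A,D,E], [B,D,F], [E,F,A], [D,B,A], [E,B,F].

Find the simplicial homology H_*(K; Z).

Take the total order A < B < D < E < F on the vertex set. Then K (dimension 2) consists of the simplices:

  0-simplices (5): A, B, D, E, F
  1-simplices (10): AB, AD, AE, AF, BD, BE, BF, DE, DF, EF
  2-simplices (5): ABD, ADE, AEF, BDF, BEF

giving chain groups C_0 ≅ Z^5, C_1 ≅ Z^10, C_2 ≅ Z^5.

Boundary ∂_1: C_1 → C_0 maps an edge to its endpoints' difference, ∂[p,q] = q − p. For instance
  ∂DF = F − D.
The 5×10 boundary matrix has rank 4 and Smith normal form diag(1,1,1,1).

∂_2: C_2 → C_1 acts by ∂[p,q,r] = [q,r] − [p,r] + [p,q]. For instance
  ∂BDF = DF − BF + BD,
  ∂BEF = EF − BF + BE.
The 10×5 boundary matrix has rank 5 and Smith normal form diag(1,1,1,1,1).

Now H_k = ker ∂_k / im ∂_{k+1}, so:

  H_0: rank C_0 − rank ∂_1 = 5 − 4 = 1, and the invariant factors of ∂_1 are all 1, so H_0 ≅ Z.
  H_1: rank ker ∂_1 − rank ∂_2 = (10 − 4) − 5 = 1, and the invariant factors of ∂_2 are all 1, so H_1 ≅ Z.
  H_2: rank ker ∂_2 − rank ∂_3 = (5 − 5) − 0 = 0, and there is no ∂_3, so H_2 ≅ 0.

(K is a triangulation of the Möbius band.)

H_0 ≅ Z,  H_1 ≅ Z,  H_2 = 0.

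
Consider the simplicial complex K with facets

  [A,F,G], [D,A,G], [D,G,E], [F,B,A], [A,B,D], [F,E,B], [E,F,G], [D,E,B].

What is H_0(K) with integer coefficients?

H_0 = Z.

K has 6 vertices, 12 edges, 8 triangles.
rank ∂_0 = 0, rank ∂_1 = 5 ⇒ b_0 = 6 − 0 − 5 = 1; all invariant factors of ∂_1 are 1 so no torsion. So H_0 = Z.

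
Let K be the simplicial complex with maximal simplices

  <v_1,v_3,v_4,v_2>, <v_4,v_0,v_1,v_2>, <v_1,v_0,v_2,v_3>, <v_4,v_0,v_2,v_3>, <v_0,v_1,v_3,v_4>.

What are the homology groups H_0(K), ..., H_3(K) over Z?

H_0 ≅ Z,  H_1 = 0,  H_2 = 0,  H_3 ≅ Z.

We work with the vertex ordering v_0 < v_1 < v_2 < v_3 < v_4. The simplices of K, each written with vertices in increasing order, are:

  0-simplices (5): [v_0], [v_1], [v_2], [v_3], [v_4]
  1-simplices (10): [v_0,v_1], [v_0,v_2], [v_0,v_3], [v_0,v_4], [v_1,v_2], [v_1,v_3], [v_1,v_4], [v_2,v_3], [v_2,v_4], [v_3,v_4]
  2-simplices (10): [v_0,v_1,v_2], [v_0,v_1,v_3], [v_0,v_1,v_4], [v_0,v_2,v_3], [v_0,v_2,v_4], [v_0,v_3,v_4], [v_1,v_2,v_3], [v_1,v_2,v_4], [v_1,v_3,v_4], [v_2,v_3,v_4]
  3-simplices (5): [v_0,v_1,v_2,v_3], [v_0,v_1,v_2,v_4], [v_0,v_1,v_3,v_4], [v_0,v_2,v_3,v_4], [v_1,v_2,v_3,v_4]

giving chain groups C_0 ≅ Z^5, C_1 ≅ Z^10, C_2 ≅ Z^10, C_3 ≅ Z^5.

The boundary map ∂_1: C_1 → C_0 maps an edge to its endpoints' difference, ∂[p,q] = q − p.
The resulting 5×10 matrix has rank 4, and its Smith normal form has invariant factors (1,1,1,1).

∂_2: C_2 → C_1 maps a triangle to the signed sum of its edges. For instance
  ∂[v_0,v_1,v_4] = [v_1,v_4] − [v_0,v_4] + [v_0,v_1],
  ∂[v_1,v_3,v_4] = [v_3,v_4] − [v_1,v_4] + [v_1,v_3].
As a 10×10 matrix over Z this has rank 6, with invariant factors (1,1,1,1,1,1).

∂_3: C_3 → C_2 sends each 3-simplex σ to the alternating sum Σ_i (−1)^i (σ with its i-th vertex removed). For instance
  ∂[v_0,v_2,v_3,v_4] = [v_2,v_3,v_4] − [v_0,v_3,v_4] + [v_0,v_2,v_4] − [v_0,v_2,v_3],
  ∂[v_0,v_1,v_3,v_4] = [v_1,v_3,v_4] − [v_0,v_3,v_4] + [v_0,v_1,v_4] − [v_0,v_1,v_3].
This gives a 10×5 integer matrix of rank 4; reducing to Smith normal form yields diagonal entries (1,1,1,1).

Now H_k = ker ∂_k / im ∂_{k+1}, so:

  H_0: rank C_0 − rank ∂_1 = 5 − 4 = 1, and the invariant factors of ∂_1 are all 1, so H_0 ≅ Z.
  H_1: rank ker ∂_1 − rank ∂_2 = (10 − 4) − 6 = 0, and the invariant factors of ∂_2 are all 1, so H_1 ≅ 0.
  H_2: rank ker ∂_2 − rank ∂_3 = (10 − 6) − 4 = 0, and the invariant factors of ∂_3 are all 1, so H_2 ≅ 0.
  H_3: rank ker ∂_3 − rank ∂_4 = (5 − 4) − 0 = 1, and there is no ∂_4, so H_3 ≅ Z.

(K is a triangulation of the 3-sphere S^3.)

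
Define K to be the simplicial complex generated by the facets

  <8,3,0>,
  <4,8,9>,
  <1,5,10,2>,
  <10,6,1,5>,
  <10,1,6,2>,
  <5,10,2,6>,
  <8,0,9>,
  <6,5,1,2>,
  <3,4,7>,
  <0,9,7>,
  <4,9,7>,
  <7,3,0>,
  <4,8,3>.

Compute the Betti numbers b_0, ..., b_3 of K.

Order the vertices as 0 < 1 < 2 < 3 < 4 < 5 < 6 < 7 < 8 < 9 < 10. Listing each simplex with vertices in this order, K has dimension 3 with simplices:

  0-simplices (11): [0], [1], [2], [3], [4], [5], [6], [7], [8], [9], [10]
  1-simplices (22): [0,3], [0,7], [0,8], [0,9], [1,2], [1,5], [1,6], [1,10], [2,5], [2,6], [2,10], [3,4], [3,7], [3,8], [4,7], [4,8], [4,9], [5,6], [5,10], [6,10], [7,9], [8,9]
  2-simplices (18): (18 of them)
  3-simplices (5): [1,2,5,6], [1,2,5,10], [1,2,6,10], [1,5,6,10], [2,5,6,10]

so the chain groups are C_0 ≅ Z^11, C_1 ≅ Z^22, C_2 ≅ Z^18, C_3 ≅ Z^5.

∂_1: C_1 → C_0 sends each edge [p,q] (with p < q) to q − p. For instance
  ∂[0,7] = [7] − [0].
The 11×22 boundary matrix has rank 9 and Smith normal form diag(1,1,1,1,1,1,1,1,1).

The boundary map ∂_2: C_2 → C_1 maps a triangle to the signed sum of its edges. For instance
  ∂[4,8,9] = [8,9] − [4,9] + [4,8],
  ∂[1,2,5] = [2,5] − [1,5] + [1,2].
As a 22×18 matrix over Z this has rank 13, with invariant factors (1,1,1,1,1,1,1,1,1,1,1,1,1).

The boundary map ∂_3: C_3 → C_2 sends each 3-simplex σ to the alternating sum Σ_i (−1)^i (σ with its i-th vertex removed). For instance
  ∂[1,2,5,10] = [2,5,10] − [1,5,10] + [1,2,10] − [1,2,5],
  ∂[1,5,6,10] = [5,6,10] − [1,6,10] + [1,5,10] − [1,5,6].
The resulting 18×5 matrix has rank 4, and its Smith normal form has invariant factors (1,1,1,1).

Reading off H_k = ker ∂_k / im ∂_{k+1}:

  H_0: rank C_0 − rank ∂_1 = 11 − 9 = 2, and the invariant factors of ∂_1 are all 1, so H_0 ≅ Z^2.
  H_1: rank ker ∂_1 − rank ∂_2 = (22 − 9) − 13 = 0, and the invariant factors of ∂_2 are all 1, so H_1 ≅ 0.
  H_2: rank ker ∂_2 − rank ∂_3 = (18 − 13) − 4 = 1, and the invariant factors of ∂_3 are all 1, so H_2 ≅ Z.
  H_3: rank ker ∂_3 − rank ∂_4 = (5 − 4) − 0 = 1, and there is no ∂_4, so H_3 ≅ Z.

As a check, the Euler characteristic is 11 − 22 + 18 − 5 = 2, which agrees with 2 − 0 + 1 − 1 = 2.

Hence the Betti numbers are b_0 = 2, b_1 = 0, b_2 = 1, b_3 = 1.

b_0 = 2, b_1 = 0, b_2 = 1, b_3 = 1.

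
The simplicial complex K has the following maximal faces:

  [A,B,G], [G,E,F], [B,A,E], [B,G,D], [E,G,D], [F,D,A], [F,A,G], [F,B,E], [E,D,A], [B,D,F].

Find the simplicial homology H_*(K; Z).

Take the total order A < B < D < E < F < G on the vertex set. Then K (dimension 2) consists of the simplices:

  0-simplices (6): A, B, D, E, F, G
  1-simplices (15): AB, AD, AE, AF, AG, BD, BE, BF, BG, DE, DF, DG, EF, EG, FG
  2-simplices (10): ABE, ABG, ADE, ADF, AFG, BDF, BDG, BEF, DEG, EFG

Hence C_0 ≅ Z^6, C_1 ≅ Z^15, C_2 ≅ Z^10.

The boundary map ∂_1: C_1 → C_0 sends each edge [p,q] (with p < q) to q − p. For instance
  ∂EG = G − E.
The 6×15 boundary matrix has rank 5 and Smith normal form diag(1,1,1,1,1).

Boundary ∂_2: C_2 → C_1 sends each 2-simplex [p,q,r] to [q,r] − [p,r] + [p,q]. For instance
  ∂ADE = DE − AE + AD,
  ∂AFG = FG − AG + AF.
As a 15×10 matrix over Z this has rank 10, with invariant factors (1,1,1,1,1,1,1,1,1,2).

Now H_k = ker ∂_k / im ∂_{k+1}, so:

  H_0: rank C_0 − rank ∂_1 = 6 − 5 = 1, and the invariant factors of ∂_1 are all 1, so H_0 ≅ Z.
  H_1: rank ker ∂_1 − rank ∂_2 = (15 − 5) − 10 = 0, and ∂_2 has invariant factor 2 > 1, so H_1 ≅ Z/2.
  H_2: rank ker ∂_2 − rank ∂_3 = (10 − 10) − 0 = 0, and there is no ∂_3, so H_2 ≅ 0.

H_0 = Z,  H_1 = Z/2,  H_2 = 0.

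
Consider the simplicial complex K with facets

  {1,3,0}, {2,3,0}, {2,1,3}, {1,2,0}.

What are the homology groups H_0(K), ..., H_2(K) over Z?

Take the total order 0 < 1 < 2 < 3 on the vertex set. Then K (dimension 2) consists of the simplices:

  0-simplices (4): [0], [1], [2], [3]
  1-simplices (6): [0,1], [0,2], [0,3], [1,2], [1,3], [2,3]
  2-simplices (4): [0,1,2], [0,1,3], [0,2,3], [1,2,3]

giving chain groups C_0 ≅ Z^4, C_1 ≅ Z^6, C_2 ≅ Z^4.

Boundary ∂_1: C_1 → C_0 maps an edge to its endpoints' difference, ∂[p,q] = q − p.
As a 4×6 matrix over Z this has rank 3, with invariant factors (1,1,1).

The boundary map ∂_2: C_2 → C_1 maps a triangle to the signed sum of its edges. For instance
  ∂[1,2,3] = [2,3] − [1,3] + [1,2],
  ∂[0,1,3] = [1,3] − [0,3] + [0,1].
The 6×4 boundary matrix has rank 3 and Smith normal form diag(1,1,1).

Now H_k = ker ∂_k / im ∂_{k+1}, so:

  H_0: rank C_0 − rank ∂_1 = 4 − 3 = 1, and the invariant factors of ∂_1 are all 1, so H_0 ≅ Z.
  H_1: rank ker ∂_1 − rank ∂_2 = (6 − 3) − 3 = 0, and the invariant factors of ∂_2 are all 1, so H_1 ≅ 0.
  H_2: rank ker ∂_2 − rank ∂_3 = (4 − 3) − 0 = 1, and there is no ∂_3, so H_2 ≅ Z.

(K is a triangulation of the 2-sphere S^2.)

H_0 ≅ Z,  H_1 = 0,  H_2 ≅ Z.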